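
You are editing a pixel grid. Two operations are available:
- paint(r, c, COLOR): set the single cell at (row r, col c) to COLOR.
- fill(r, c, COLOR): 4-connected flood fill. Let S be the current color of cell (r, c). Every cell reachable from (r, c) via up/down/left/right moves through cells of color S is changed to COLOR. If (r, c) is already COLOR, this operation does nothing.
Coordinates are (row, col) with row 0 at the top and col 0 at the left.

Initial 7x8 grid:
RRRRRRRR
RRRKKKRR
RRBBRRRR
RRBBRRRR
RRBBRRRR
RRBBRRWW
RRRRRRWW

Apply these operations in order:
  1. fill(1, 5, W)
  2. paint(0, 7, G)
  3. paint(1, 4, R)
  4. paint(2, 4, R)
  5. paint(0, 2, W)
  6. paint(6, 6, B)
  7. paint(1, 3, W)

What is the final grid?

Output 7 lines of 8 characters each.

After op 1 fill(1,5,W) [3 cells changed]:
RRRRRRRR
RRRWWWRR
RRBBRRRR
RRBBRRRR
RRBBRRRR
RRBBRRWW
RRRRRRWW
After op 2 paint(0,7,G):
RRRRRRRG
RRRWWWRR
RRBBRRRR
RRBBRRRR
RRBBRRRR
RRBBRRWW
RRRRRRWW
After op 3 paint(1,4,R):
RRRRRRRG
RRRWRWRR
RRBBRRRR
RRBBRRRR
RRBBRRRR
RRBBRRWW
RRRRRRWW
After op 4 paint(2,4,R):
RRRRRRRG
RRRWRWRR
RRBBRRRR
RRBBRRRR
RRBBRRRR
RRBBRRWW
RRRRRRWW
After op 5 paint(0,2,W):
RRWRRRRG
RRRWRWRR
RRBBRRRR
RRBBRRRR
RRBBRRRR
RRBBRRWW
RRRRRRWW
After op 6 paint(6,6,B):
RRWRRRRG
RRRWRWRR
RRBBRRRR
RRBBRRRR
RRBBRRRR
RRBBRRWW
RRRRRRBW
After op 7 paint(1,3,W):
RRWRRRRG
RRRWRWRR
RRBBRRRR
RRBBRRRR
RRBBRRRR
RRBBRRWW
RRRRRRBW

Answer: RRWRRRRG
RRRWRWRR
RRBBRRRR
RRBBRRRR
RRBBRRRR
RRBBRRWW
RRRRRRBW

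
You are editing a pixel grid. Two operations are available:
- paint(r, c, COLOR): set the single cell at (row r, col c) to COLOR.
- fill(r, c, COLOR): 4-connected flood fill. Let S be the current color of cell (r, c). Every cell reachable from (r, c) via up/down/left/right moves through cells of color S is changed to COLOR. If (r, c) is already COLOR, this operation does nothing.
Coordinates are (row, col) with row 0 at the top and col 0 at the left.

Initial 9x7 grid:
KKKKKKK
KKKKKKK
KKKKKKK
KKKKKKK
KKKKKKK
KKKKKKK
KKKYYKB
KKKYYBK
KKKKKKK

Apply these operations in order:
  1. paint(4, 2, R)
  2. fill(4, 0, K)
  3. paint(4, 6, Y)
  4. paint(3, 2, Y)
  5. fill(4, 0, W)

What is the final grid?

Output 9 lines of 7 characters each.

After op 1 paint(4,2,R):
KKKKKKK
KKKKKKK
KKKKKKK
KKKKKKK
KKRKKKK
KKKKKKK
KKKYYKB
KKKYYBK
KKKKKKK
After op 2 fill(4,0,K) [0 cells changed]:
KKKKKKK
KKKKKKK
KKKKKKK
KKKKKKK
KKRKKKK
KKKKKKK
KKKYYKB
KKKYYBK
KKKKKKK
After op 3 paint(4,6,Y):
KKKKKKK
KKKKKKK
KKKKKKK
KKKKKKK
KKRKKKY
KKKKKKK
KKKYYKB
KKKYYBK
KKKKKKK
After op 4 paint(3,2,Y):
KKKKKKK
KKKKKKK
KKKKKKK
KKYKKKK
KKRKKKY
KKKKKKK
KKKYYKB
KKKYYBK
KKKKKKK
After op 5 fill(4,0,W) [54 cells changed]:
WWWWWWW
WWWWWWW
WWWWWWW
WWYWWWW
WWRWWWY
WWWWWWW
WWWYYWB
WWWYYBW
WWWWWWW

Answer: WWWWWWW
WWWWWWW
WWWWWWW
WWYWWWW
WWRWWWY
WWWWWWW
WWWYYWB
WWWYYBW
WWWWWWW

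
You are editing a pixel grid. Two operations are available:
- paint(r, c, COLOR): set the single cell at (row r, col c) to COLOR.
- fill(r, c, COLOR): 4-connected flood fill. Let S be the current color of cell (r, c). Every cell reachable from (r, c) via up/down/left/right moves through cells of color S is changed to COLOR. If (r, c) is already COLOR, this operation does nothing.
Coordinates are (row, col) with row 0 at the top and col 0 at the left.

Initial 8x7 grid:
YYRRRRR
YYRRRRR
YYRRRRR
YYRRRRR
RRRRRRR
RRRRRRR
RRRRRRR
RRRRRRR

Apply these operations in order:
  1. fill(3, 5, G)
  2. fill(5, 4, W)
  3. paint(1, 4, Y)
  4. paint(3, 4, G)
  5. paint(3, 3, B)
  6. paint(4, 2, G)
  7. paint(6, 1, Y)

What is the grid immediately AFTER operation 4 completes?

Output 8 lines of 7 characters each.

After op 1 fill(3,5,G) [48 cells changed]:
YYGGGGG
YYGGGGG
YYGGGGG
YYGGGGG
GGGGGGG
GGGGGGG
GGGGGGG
GGGGGGG
After op 2 fill(5,4,W) [48 cells changed]:
YYWWWWW
YYWWWWW
YYWWWWW
YYWWWWW
WWWWWWW
WWWWWWW
WWWWWWW
WWWWWWW
After op 3 paint(1,4,Y):
YYWWWWW
YYWWYWW
YYWWWWW
YYWWWWW
WWWWWWW
WWWWWWW
WWWWWWW
WWWWWWW
After op 4 paint(3,4,G):
YYWWWWW
YYWWYWW
YYWWWWW
YYWWGWW
WWWWWWW
WWWWWWW
WWWWWWW
WWWWWWW

Answer: YYWWWWW
YYWWYWW
YYWWWWW
YYWWGWW
WWWWWWW
WWWWWWW
WWWWWWW
WWWWWWW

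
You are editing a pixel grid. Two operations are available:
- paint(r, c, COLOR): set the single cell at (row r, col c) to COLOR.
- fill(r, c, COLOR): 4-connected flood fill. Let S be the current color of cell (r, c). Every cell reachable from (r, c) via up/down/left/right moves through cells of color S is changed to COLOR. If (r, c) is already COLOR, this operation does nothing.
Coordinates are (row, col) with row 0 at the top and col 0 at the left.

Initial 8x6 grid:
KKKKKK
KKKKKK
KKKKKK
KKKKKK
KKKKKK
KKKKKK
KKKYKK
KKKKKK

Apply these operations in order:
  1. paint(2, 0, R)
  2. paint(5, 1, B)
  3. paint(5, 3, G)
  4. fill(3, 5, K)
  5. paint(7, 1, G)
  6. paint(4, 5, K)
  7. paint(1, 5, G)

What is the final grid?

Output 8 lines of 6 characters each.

Answer: KKKKKK
KKKKKG
RKKKKK
KKKKKK
KKKKKK
KBKGKK
KKKYKK
KGKKKK

Derivation:
After op 1 paint(2,0,R):
KKKKKK
KKKKKK
RKKKKK
KKKKKK
KKKKKK
KKKKKK
KKKYKK
KKKKKK
After op 2 paint(5,1,B):
KKKKKK
KKKKKK
RKKKKK
KKKKKK
KKKKKK
KBKKKK
KKKYKK
KKKKKK
After op 3 paint(5,3,G):
KKKKKK
KKKKKK
RKKKKK
KKKKKK
KKKKKK
KBKGKK
KKKYKK
KKKKKK
After op 4 fill(3,5,K) [0 cells changed]:
KKKKKK
KKKKKK
RKKKKK
KKKKKK
KKKKKK
KBKGKK
KKKYKK
KKKKKK
After op 5 paint(7,1,G):
KKKKKK
KKKKKK
RKKKKK
KKKKKK
KKKKKK
KBKGKK
KKKYKK
KGKKKK
After op 6 paint(4,5,K):
KKKKKK
KKKKKK
RKKKKK
KKKKKK
KKKKKK
KBKGKK
KKKYKK
KGKKKK
After op 7 paint(1,5,G):
KKKKKK
KKKKKG
RKKKKK
KKKKKK
KKKKKK
KBKGKK
KKKYKK
KGKKKK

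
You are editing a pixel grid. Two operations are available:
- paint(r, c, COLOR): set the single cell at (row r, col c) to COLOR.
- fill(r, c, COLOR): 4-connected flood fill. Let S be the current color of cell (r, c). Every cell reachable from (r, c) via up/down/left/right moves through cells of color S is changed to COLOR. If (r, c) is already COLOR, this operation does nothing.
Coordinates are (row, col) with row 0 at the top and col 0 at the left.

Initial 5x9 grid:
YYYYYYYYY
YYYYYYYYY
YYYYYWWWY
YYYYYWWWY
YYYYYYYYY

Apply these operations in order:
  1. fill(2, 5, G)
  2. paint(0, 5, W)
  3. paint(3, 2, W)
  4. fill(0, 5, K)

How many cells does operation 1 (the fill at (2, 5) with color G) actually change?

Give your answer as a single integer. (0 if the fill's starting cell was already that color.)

After op 1 fill(2,5,G) [6 cells changed]:
YYYYYYYYY
YYYYYYYYY
YYYYYGGGY
YYYYYGGGY
YYYYYYYYY

Answer: 6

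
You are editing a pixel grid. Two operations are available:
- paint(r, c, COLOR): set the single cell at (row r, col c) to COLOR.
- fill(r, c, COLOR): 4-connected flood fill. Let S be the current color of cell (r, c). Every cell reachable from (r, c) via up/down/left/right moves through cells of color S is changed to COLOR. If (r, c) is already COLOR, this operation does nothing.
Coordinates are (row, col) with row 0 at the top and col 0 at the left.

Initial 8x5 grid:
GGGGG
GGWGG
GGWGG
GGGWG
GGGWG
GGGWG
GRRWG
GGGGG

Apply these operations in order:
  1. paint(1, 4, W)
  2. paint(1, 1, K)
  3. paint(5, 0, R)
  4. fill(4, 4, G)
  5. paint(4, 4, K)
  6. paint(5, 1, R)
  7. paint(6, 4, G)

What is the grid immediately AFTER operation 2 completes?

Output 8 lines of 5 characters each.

After op 1 paint(1,4,W):
GGGGG
GGWGW
GGWGG
GGGWG
GGGWG
GGGWG
GRRWG
GGGGG
After op 2 paint(1,1,K):
GGGGG
GKWGW
GGWGG
GGGWG
GGGWG
GGGWG
GRRWG
GGGGG

Answer: GGGGG
GKWGW
GGWGG
GGGWG
GGGWG
GGGWG
GRRWG
GGGGG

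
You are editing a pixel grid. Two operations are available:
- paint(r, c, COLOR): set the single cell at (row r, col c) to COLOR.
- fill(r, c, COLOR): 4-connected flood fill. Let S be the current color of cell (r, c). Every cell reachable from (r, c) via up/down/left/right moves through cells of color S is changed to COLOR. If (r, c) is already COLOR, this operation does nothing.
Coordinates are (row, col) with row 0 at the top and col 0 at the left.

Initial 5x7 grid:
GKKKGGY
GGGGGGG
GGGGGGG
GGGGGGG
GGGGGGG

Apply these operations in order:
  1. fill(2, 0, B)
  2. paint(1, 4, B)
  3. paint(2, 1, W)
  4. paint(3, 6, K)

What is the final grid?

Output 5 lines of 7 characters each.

Answer: BKKKBBY
BBBBBBB
BWBBBBB
BBBBBBK
BBBBBBB

Derivation:
After op 1 fill(2,0,B) [31 cells changed]:
BKKKBBY
BBBBBBB
BBBBBBB
BBBBBBB
BBBBBBB
After op 2 paint(1,4,B):
BKKKBBY
BBBBBBB
BBBBBBB
BBBBBBB
BBBBBBB
After op 3 paint(2,1,W):
BKKKBBY
BBBBBBB
BWBBBBB
BBBBBBB
BBBBBBB
After op 4 paint(3,6,K):
BKKKBBY
BBBBBBB
BWBBBBB
BBBBBBK
BBBBBBB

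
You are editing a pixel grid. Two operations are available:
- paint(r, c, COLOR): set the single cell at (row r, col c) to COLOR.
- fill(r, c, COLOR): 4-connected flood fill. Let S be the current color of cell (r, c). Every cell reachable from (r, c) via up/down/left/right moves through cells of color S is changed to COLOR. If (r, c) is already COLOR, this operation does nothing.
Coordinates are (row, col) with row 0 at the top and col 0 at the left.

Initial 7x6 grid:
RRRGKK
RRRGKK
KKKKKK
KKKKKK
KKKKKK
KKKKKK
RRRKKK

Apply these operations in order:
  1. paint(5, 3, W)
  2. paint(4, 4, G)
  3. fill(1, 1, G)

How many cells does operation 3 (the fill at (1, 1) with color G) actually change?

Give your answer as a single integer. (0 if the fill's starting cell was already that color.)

After op 1 paint(5,3,W):
RRRGKK
RRRGKK
KKKKKK
KKKKKK
KKKKKK
KKKWKK
RRRKKK
After op 2 paint(4,4,G):
RRRGKK
RRRGKK
KKKKKK
KKKKKK
KKKKGK
KKKWKK
RRRKKK
After op 3 fill(1,1,G) [6 cells changed]:
GGGGKK
GGGGKK
KKKKKK
KKKKKK
KKKKGK
KKKWKK
RRRKKK

Answer: 6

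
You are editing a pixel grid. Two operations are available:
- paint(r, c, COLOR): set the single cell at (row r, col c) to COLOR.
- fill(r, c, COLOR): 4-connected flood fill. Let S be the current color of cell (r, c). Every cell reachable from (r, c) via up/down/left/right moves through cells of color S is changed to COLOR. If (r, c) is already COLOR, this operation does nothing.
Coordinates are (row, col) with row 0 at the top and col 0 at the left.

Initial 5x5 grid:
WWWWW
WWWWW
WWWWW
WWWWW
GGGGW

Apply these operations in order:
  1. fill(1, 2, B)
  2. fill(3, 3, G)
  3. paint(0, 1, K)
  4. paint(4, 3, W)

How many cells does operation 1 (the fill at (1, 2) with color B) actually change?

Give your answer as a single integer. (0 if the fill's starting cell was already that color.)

Answer: 21

Derivation:
After op 1 fill(1,2,B) [21 cells changed]:
BBBBB
BBBBB
BBBBB
BBBBB
GGGGB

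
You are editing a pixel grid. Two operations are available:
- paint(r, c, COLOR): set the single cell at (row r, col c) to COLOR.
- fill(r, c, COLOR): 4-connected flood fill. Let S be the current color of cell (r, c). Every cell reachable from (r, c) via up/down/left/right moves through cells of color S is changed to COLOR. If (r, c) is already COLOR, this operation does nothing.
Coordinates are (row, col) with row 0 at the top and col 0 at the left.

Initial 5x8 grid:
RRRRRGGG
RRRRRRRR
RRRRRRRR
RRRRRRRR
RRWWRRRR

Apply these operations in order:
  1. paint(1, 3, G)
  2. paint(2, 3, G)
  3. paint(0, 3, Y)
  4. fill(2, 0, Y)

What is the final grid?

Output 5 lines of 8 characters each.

Answer: YYYYYGGG
YYYGYYYY
YYYGYYYY
YYYYYYYY
YYWWYYYY

Derivation:
After op 1 paint(1,3,G):
RRRRRGGG
RRRGRRRR
RRRRRRRR
RRRRRRRR
RRWWRRRR
After op 2 paint(2,3,G):
RRRRRGGG
RRRGRRRR
RRRGRRRR
RRRRRRRR
RRWWRRRR
After op 3 paint(0,3,Y):
RRRYRGGG
RRRGRRRR
RRRGRRRR
RRRRRRRR
RRWWRRRR
After op 4 fill(2,0,Y) [32 cells changed]:
YYYYYGGG
YYYGYYYY
YYYGYYYY
YYYYYYYY
YYWWYYYY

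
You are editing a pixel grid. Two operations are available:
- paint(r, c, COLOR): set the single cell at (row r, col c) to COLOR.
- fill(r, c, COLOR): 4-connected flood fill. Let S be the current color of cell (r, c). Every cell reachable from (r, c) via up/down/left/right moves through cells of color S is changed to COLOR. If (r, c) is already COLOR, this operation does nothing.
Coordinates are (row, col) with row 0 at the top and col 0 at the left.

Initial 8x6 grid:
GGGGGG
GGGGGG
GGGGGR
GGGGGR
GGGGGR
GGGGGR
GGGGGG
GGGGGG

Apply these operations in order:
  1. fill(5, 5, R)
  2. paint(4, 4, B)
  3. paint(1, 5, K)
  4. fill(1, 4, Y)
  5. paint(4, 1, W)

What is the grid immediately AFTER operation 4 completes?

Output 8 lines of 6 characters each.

After op 1 fill(5,5,R) [0 cells changed]:
GGGGGG
GGGGGG
GGGGGR
GGGGGR
GGGGGR
GGGGGR
GGGGGG
GGGGGG
After op 2 paint(4,4,B):
GGGGGG
GGGGGG
GGGGGR
GGGGGR
GGGGBR
GGGGGR
GGGGGG
GGGGGG
After op 3 paint(1,5,K):
GGGGGG
GGGGGK
GGGGGR
GGGGGR
GGGGBR
GGGGGR
GGGGGG
GGGGGG
After op 4 fill(1,4,Y) [42 cells changed]:
YYYYYY
YYYYYK
YYYYYR
YYYYYR
YYYYBR
YYYYYR
YYYYYY
YYYYYY

Answer: YYYYYY
YYYYYK
YYYYYR
YYYYYR
YYYYBR
YYYYYR
YYYYYY
YYYYYY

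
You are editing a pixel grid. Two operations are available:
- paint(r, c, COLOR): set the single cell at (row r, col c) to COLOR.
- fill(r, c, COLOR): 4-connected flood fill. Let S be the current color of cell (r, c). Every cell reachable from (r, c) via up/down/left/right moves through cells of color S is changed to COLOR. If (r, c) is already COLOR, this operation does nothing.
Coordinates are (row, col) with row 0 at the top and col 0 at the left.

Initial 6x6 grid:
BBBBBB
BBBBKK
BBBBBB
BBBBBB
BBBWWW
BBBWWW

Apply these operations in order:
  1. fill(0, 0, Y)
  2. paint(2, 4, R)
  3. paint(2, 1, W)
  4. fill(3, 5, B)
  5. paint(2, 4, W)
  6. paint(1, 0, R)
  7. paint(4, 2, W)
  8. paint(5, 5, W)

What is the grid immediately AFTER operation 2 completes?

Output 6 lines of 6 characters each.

After op 1 fill(0,0,Y) [28 cells changed]:
YYYYYY
YYYYKK
YYYYYY
YYYYYY
YYYWWW
YYYWWW
After op 2 paint(2,4,R):
YYYYYY
YYYYKK
YYYYRY
YYYYYY
YYYWWW
YYYWWW

Answer: YYYYYY
YYYYKK
YYYYRY
YYYYYY
YYYWWW
YYYWWW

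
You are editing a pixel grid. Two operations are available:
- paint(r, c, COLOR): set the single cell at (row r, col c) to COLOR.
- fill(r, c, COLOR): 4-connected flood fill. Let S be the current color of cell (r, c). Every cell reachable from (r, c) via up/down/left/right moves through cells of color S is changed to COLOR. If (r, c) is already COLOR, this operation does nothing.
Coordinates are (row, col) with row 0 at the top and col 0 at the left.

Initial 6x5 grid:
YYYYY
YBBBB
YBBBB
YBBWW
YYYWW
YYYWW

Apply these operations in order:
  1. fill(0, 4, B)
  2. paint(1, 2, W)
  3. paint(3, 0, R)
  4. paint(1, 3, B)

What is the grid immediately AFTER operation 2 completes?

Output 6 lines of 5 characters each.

After op 1 fill(0,4,B) [14 cells changed]:
BBBBB
BBBBB
BBBBB
BBBWW
BBBWW
BBBWW
After op 2 paint(1,2,W):
BBBBB
BBWBB
BBBBB
BBBWW
BBBWW
BBBWW

Answer: BBBBB
BBWBB
BBBBB
BBBWW
BBBWW
BBBWW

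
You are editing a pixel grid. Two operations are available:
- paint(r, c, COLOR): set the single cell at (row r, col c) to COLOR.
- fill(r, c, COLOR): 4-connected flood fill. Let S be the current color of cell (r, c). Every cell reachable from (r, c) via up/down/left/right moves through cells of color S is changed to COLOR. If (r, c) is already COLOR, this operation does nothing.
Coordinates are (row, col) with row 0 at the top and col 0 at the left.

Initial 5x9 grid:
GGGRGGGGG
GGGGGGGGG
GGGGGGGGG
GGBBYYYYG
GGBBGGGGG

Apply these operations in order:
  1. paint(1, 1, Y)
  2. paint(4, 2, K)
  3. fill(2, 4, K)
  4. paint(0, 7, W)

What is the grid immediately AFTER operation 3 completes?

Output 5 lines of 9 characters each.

Answer: KKKRKKKKK
KYKKKKKKK
KKKKKKKKK
KKBBYYYYK
KKKBKKKKK

Derivation:
After op 1 paint(1,1,Y):
GGGRGGGGG
GYGGGGGGG
GGGGGGGGG
GGBBYYYYG
GGBBGGGGG
After op 2 paint(4,2,K):
GGGRGGGGG
GYGGGGGGG
GGGGGGGGG
GGBBYYYYG
GGKBGGGGG
After op 3 fill(2,4,K) [35 cells changed]:
KKKRKKKKK
KYKKKKKKK
KKKKKKKKK
KKBBYYYYK
KKKBKKKKK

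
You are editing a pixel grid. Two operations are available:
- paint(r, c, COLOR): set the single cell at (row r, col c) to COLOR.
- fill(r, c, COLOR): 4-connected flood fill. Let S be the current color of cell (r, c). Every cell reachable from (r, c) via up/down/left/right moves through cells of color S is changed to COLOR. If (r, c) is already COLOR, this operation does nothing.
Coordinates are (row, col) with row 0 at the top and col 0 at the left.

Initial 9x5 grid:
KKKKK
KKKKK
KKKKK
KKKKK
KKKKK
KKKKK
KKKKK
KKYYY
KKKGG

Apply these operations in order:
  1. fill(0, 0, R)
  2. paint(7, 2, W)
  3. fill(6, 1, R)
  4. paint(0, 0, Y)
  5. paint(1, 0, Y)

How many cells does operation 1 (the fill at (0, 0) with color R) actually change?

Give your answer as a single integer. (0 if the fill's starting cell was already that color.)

Answer: 40

Derivation:
After op 1 fill(0,0,R) [40 cells changed]:
RRRRR
RRRRR
RRRRR
RRRRR
RRRRR
RRRRR
RRRRR
RRYYY
RRRGG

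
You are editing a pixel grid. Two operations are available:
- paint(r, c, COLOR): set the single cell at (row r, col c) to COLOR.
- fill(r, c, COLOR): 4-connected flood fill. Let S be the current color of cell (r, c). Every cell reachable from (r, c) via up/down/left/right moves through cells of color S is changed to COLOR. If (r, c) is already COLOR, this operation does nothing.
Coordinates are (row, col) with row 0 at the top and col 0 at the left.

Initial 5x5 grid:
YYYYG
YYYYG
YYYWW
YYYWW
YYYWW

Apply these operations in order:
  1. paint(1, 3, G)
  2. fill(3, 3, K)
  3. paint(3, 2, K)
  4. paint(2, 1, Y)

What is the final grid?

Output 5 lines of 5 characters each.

After op 1 paint(1,3,G):
YYYYG
YYYGG
YYYWW
YYYWW
YYYWW
After op 2 fill(3,3,K) [6 cells changed]:
YYYYG
YYYGG
YYYKK
YYYKK
YYYKK
After op 3 paint(3,2,K):
YYYYG
YYYGG
YYYKK
YYKKK
YYYKK
After op 4 paint(2,1,Y):
YYYYG
YYYGG
YYYKK
YYKKK
YYYKK

Answer: YYYYG
YYYGG
YYYKK
YYKKK
YYYKK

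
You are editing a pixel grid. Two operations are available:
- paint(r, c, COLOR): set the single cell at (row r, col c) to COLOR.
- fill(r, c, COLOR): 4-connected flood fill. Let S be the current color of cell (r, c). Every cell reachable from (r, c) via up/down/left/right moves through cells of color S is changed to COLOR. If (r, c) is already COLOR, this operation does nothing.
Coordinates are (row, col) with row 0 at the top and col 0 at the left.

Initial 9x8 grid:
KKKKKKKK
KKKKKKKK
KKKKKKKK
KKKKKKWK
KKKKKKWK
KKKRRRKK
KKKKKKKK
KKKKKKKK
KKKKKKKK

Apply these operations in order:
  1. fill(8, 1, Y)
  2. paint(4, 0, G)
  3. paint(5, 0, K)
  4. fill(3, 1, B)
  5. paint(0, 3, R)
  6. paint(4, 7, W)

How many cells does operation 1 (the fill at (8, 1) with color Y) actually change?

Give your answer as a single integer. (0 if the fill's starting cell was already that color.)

After op 1 fill(8,1,Y) [67 cells changed]:
YYYYYYYY
YYYYYYYY
YYYYYYYY
YYYYYYWY
YYYYYYWY
YYYRRRYY
YYYYYYYY
YYYYYYYY
YYYYYYYY

Answer: 67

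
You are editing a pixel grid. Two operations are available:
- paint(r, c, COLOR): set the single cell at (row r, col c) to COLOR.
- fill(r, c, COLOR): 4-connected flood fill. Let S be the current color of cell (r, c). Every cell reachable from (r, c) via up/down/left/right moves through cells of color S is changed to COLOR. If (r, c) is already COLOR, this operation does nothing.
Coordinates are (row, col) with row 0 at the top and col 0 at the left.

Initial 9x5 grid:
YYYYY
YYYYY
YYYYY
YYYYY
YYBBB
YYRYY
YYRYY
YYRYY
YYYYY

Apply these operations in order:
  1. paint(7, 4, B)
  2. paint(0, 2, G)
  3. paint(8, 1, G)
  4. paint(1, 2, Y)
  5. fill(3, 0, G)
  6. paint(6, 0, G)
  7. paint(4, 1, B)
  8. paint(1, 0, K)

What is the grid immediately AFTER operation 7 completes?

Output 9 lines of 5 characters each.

Answer: GGGGG
GGGGG
GGGGG
GGGGG
GBBBB
GGRYY
GGRYY
GGRYB
GGYYY

Derivation:
After op 1 paint(7,4,B):
YYYYY
YYYYY
YYYYY
YYYYY
YYBBB
YYRYY
YYRYY
YYRYB
YYYYY
After op 2 paint(0,2,G):
YYGYY
YYYYY
YYYYY
YYYYY
YYBBB
YYRYY
YYRYY
YYRYB
YYYYY
After op 3 paint(8,1,G):
YYGYY
YYYYY
YYYYY
YYYYY
YYBBB
YYRYY
YYRYY
YYRYB
YGYYY
After op 4 paint(1,2,Y):
YYGYY
YYYYY
YYYYY
YYYYY
YYBBB
YYRYY
YYRYY
YYRYB
YGYYY
After op 5 fill(3,0,G) [28 cells changed]:
GGGGG
GGGGG
GGGGG
GGGGG
GGBBB
GGRYY
GGRYY
GGRYB
GGYYY
After op 6 paint(6,0,G):
GGGGG
GGGGG
GGGGG
GGGGG
GGBBB
GGRYY
GGRYY
GGRYB
GGYYY
After op 7 paint(4,1,B):
GGGGG
GGGGG
GGGGG
GGGGG
GBBBB
GGRYY
GGRYY
GGRYB
GGYYY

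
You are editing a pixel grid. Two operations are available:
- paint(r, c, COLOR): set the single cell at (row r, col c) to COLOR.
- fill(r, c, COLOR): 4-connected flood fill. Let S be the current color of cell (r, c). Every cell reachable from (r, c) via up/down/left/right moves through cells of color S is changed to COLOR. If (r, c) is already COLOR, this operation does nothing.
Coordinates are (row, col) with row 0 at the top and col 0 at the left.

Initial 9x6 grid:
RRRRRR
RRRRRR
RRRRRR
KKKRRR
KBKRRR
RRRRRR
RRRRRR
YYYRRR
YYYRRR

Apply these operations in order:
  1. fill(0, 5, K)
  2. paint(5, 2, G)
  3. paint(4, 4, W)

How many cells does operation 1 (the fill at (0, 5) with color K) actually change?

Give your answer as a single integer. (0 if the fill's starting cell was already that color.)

Answer: 42

Derivation:
After op 1 fill(0,5,K) [42 cells changed]:
KKKKKK
KKKKKK
KKKKKK
KKKKKK
KBKKKK
KKKKKK
KKKKKK
YYYKKK
YYYKKK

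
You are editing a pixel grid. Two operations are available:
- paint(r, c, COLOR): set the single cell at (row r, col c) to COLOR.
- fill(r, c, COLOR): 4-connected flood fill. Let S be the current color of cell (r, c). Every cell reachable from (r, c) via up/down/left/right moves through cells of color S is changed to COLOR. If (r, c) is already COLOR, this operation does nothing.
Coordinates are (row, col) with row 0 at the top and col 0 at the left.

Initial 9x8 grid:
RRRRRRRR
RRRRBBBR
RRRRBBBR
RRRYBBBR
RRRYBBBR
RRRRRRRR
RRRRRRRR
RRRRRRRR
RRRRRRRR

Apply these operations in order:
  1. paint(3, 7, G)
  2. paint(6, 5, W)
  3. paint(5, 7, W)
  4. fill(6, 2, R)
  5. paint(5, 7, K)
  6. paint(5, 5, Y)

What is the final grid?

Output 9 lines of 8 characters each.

After op 1 paint(3,7,G):
RRRRRRRR
RRRRBBBR
RRRRBBBR
RRRYBBBG
RRRYBBBR
RRRRRRRR
RRRRRRRR
RRRRRRRR
RRRRRRRR
After op 2 paint(6,5,W):
RRRRRRRR
RRRRBBBR
RRRRBBBR
RRRYBBBG
RRRYBBBR
RRRRRRRR
RRRRRWRR
RRRRRRRR
RRRRRRRR
After op 3 paint(5,7,W):
RRRRRRRR
RRRRBBBR
RRRRBBBR
RRRYBBBG
RRRYBBBR
RRRRRRRW
RRRRRWRR
RRRRRRRR
RRRRRRRR
After op 4 fill(6,2,R) [0 cells changed]:
RRRRRRRR
RRRRBBBR
RRRRBBBR
RRRYBBBG
RRRYBBBR
RRRRRRRW
RRRRRWRR
RRRRRRRR
RRRRRRRR
After op 5 paint(5,7,K):
RRRRRRRR
RRRRBBBR
RRRRBBBR
RRRYBBBG
RRRYBBBR
RRRRRRRK
RRRRRWRR
RRRRRRRR
RRRRRRRR
After op 6 paint(5,5,Y):
RRRRRRRR
RRRRBBBR
RRRRBBBR
RRRYBBBG
RRRYBBBR
RRRRRYRK
RRRRRWRR
RRRRRRRR
RRRRRRRR

Answer: RRRRRRRR
RRRRBBBR
RRRRBBBR
RRRYBBBG
RRRYBBBR
RRRRRYRK
RRRRRWRR
RRRRRRRR
RRRRRRRR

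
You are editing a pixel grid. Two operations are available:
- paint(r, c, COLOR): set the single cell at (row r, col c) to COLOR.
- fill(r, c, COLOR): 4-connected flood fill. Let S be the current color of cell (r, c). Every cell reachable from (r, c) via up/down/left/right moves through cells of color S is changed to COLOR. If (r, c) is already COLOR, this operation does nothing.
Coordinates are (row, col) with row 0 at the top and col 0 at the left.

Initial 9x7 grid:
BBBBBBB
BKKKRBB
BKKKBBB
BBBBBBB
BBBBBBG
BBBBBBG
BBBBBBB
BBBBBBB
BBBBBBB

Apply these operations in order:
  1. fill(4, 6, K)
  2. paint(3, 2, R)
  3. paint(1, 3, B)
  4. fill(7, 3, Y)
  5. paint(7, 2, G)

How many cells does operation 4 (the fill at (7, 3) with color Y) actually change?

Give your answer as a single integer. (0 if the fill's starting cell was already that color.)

Answer: 54

Derivation:
After op 1 fill(4,6,K) [2 cells changed]:
BBBBBBB
BKKKRBB
BKKKBBB
BBBBBBB
BBBBBBK
BBBBBBK
BBBBBBB
BBBBBBB
BBBBBBB
After op 2 paint(3,2,R):
BBBBBBB
BKKKRBB
BKKKBBB
BBRBBBB
BBBBBBK
BBBBBBK
BBBBBBB
BBBBBBB
BBBBBBB
After op 3 paint(1,3,B):
BBBBBBB
BKKBRBB
BKKKBBB
BBRBBBB
BBBBBBK
BBBBBBK
BBBBBBB
BBBBBBB
BBBBBBB
After op 4 fill(7,3,Y) [54 cells changed]:
YYYYYYY
YKKYRYY
YKKKYYY
YYRYYYY
YYYYYYK
YYYYYYK
YYYYYYY
YYYYYYY
YYYYYYY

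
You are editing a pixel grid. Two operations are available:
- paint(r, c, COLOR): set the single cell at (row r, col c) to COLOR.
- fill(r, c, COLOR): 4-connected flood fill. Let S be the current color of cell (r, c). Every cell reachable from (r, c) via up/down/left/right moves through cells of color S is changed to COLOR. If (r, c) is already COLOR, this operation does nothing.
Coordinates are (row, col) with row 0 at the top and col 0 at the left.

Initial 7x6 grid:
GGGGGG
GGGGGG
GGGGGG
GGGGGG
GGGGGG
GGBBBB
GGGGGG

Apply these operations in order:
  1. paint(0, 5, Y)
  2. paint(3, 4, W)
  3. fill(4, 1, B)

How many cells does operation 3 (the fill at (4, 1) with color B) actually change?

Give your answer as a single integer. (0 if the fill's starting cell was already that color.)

Answer: 36

Derivation:
After op 1 paint(0,5,Y):
GGGGGY
GGGGGG
GGGGGG
GGGGGG
GGGGGG
GGBBBB
GGGGGG
After op 2 paint(3,4,W):
GGGGGY
GGGGGG
GGGGGG
GGGGWG
GGGGGG
GGBBBB
GGGGGG
After op 3 fill(4,1,B) [36 cells changed]:
BBBBBY
BBBBBB
BBBBBB
BBBBWB
BBBBBB
BBBBBB
BBBBBB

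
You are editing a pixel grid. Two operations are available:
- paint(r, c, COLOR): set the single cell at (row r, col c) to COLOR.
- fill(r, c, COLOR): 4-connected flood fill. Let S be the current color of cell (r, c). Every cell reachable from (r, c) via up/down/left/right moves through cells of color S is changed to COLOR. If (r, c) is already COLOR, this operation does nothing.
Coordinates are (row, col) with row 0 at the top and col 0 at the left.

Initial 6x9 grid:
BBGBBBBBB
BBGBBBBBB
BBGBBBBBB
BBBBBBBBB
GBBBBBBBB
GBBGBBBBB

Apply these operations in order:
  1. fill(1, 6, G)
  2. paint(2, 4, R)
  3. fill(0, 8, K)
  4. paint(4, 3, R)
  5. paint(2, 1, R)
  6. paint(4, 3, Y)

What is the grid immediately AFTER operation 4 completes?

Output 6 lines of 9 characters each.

After op 1 fill(1,6,G) [48 cells changed]:
GGGGGGGGG
GGGGGGGGG
GGGGGGGGG
GGGGGGGGG
GGGGGGGGG
GGGGGGGGG
After op 2 paint(2,4,R):
GGGGGGGGG
GGGGGGGGG
GGGGRGGGG
GGGGGGGGG
GGGGGGGGG
GGGGGGGGG
After op 3 fill(0,8,K) [53 cells changed]:
KKKKKKKKK
KKKKKKKKK
KKKKRKKKK
KKKKKKKKK
KKKKKKKKK
KKKKKKKKK
After op 4 paint(4,3,R):
KKKKKKKKK
KKKKKKKKK
KKKKRKKKK
KKKKKKKKK
KKKRKKKKK
KKKKKKKKK

Answer: KKKKKKKKK
KKKKKKKKK
KKKKRKKKK
KKKKKKKKK
KKKRKKKKK
KKKKKKKKK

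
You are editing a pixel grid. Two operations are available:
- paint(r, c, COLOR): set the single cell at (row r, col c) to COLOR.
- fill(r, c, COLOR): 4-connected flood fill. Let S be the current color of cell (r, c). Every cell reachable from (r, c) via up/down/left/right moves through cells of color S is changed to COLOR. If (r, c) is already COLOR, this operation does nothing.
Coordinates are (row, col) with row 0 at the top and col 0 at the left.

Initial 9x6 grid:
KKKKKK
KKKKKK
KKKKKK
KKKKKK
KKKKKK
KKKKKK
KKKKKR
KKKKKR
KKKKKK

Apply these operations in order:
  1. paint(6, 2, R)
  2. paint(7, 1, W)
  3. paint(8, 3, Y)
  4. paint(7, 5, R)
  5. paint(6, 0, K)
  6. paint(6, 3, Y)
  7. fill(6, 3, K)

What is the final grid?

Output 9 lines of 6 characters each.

After op 1 paint(6,2,R):
KKKKKK
KKKKKK
KKKKKK
KKKKKK
KKKKKK
KKKKKK
KKRKKR
KKKKKR
KKKKKK
After op 2 paint(7,1,W):
KKKKKK
KKKKKK
KKKKKK
KKKKKK
KKKKKK
KKKKKK
KKRKKR
KWKKKR
KKKKKK
After op 3 paint(8,3,Y):
KKKKKK
KKKKKK
KKKKKK
KKKKKK
KKKKKK
KKKKKK
KKRKKR
KWKKKR
KKKYKK
After op 4 paint(7,5,R):
KKKKKK
KKKKKK
KKKKKK
KKKKKK
KKKKKK
KKKKKK
KKRKKR
KWKKKR
KKKYKK
After op 5 paint(6,0,K):
KKKKKK
KKKKKK
KKKKKK
KKKKKK
KKKKKK
KKKKKK
KKRKKR
KWKKKR
KKKYKK
After op 6 paint(6,3,Y):
KKKKKK
KKKKKK
KKKKKK
KKKKKK
KKKKKK
KKKKKK
KKRYKR
KWKKKR
KKKYKK
After op 7 fill(6,3,K) [1 cells changed]:
KKKKKK
KKKKKK
KKKKKK
KKKKKK
KKKKKK
KKKKKK
KKRKKR
KWKKKR
KKKYKK

Answer: KKKKKK
KKKKKK
KKKKKK
KKKKKK
KKKKKK
KKKKKK
KKRKKR
KWKKKR
KKKYKK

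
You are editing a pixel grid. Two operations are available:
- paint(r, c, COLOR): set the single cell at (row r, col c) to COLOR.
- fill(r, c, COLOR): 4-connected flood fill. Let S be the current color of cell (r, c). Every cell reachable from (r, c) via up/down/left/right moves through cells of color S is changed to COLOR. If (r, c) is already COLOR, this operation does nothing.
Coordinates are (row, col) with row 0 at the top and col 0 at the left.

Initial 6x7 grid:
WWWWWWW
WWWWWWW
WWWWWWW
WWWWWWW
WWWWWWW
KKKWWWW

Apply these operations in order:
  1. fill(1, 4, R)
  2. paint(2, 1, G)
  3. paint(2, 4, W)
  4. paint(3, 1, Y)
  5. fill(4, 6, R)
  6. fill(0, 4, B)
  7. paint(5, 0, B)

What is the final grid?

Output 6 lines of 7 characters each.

Answer: BBBBBBB
BBBBBBB
BGBBWBB
BYBBBBB
BBBBBBB
BKKBBBB

Derivation:
After op 1 fill(1,4,R) [39 cells changed]:
RRRRRRR
RRRRRRR
RRRRRRR
RRRRRRR
RRRRRRR
KKKRRRR
After op 2 paint(2,1,G):
RRRRRRR
RRRRRRR
RGRRRRR
RRRRRRR
RRRRRRR
KKKRRRR
After op 3 paint(2,4,W):
RRRRRRR
RRRRRRR
RGRRWRR
RRRRRRR
RRRRRRR
KKKRRRR
After op 4 paint(3,1,Y):
RRRRRRR
RRRRRRR
RGRRWRR
RYRRRRR
RRRRRRR
KKKRRRR
After op 5 fill(4,6,R) [0 cells changed]:
RRRRRRR
RRRRRRR
RGRRWRR
RYRRRRR
RRRRRRR
KKKRRRR
After op 6 fill(0,4,B) [36 cells changed]:
BBBBBBB
BBBBBBB
BGBBWBB
BYBBBBB
BBBBBBB
KKKBBBB
After op 7 paint(5,0,B):
BBBBBBB
BBBBBBB
BGBBWBB
BYBBBBB
BBBBBBB
BKKBBBB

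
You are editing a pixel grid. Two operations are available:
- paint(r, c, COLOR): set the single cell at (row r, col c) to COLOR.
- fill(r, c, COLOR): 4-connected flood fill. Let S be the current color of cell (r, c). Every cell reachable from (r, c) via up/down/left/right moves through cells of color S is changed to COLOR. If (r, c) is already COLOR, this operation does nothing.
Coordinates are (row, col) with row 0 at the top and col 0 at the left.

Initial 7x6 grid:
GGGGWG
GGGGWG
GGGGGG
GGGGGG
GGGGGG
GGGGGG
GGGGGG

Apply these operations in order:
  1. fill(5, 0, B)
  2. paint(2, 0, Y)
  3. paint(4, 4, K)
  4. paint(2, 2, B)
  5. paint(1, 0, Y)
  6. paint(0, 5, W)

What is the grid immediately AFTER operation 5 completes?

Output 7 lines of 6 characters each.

Answer: BBBBWB
YBBBWB
YBBBBB
BBBBBB
BBBBKB
BBBBBB
BBBBBB

Derivation:
After op 1 fill(5,0,B) [40 cells changed]:
BBBBWB
BBBBWB
BBBBBB
BBBBBB
BBBBBB
BBBBBB
BBBBBB
After op 2 paint(2,0,Y):
BBBBWB
BBBBWB
YBBBBB
BBBBBB
BBBBBB
BBBBBB
BBBBBB
After op 3 paint(4,4,K):
BBBBWB
BBBBWB
YBBBBB
BBBBBB
BBBBKB
BBBBBB
BBBBBB
After op 4 paint(2,2,B):
BBBBWB
BBBBWB
YBBBBB
BBBBBB
BBBBKB
BBBBBB
BBBBBB
After op 5 paint(1,0,Y):
BBBBWB
YBBBWB
YBBBBB
BBBBBB
BBBBKB
BBBBBB
BBBBBB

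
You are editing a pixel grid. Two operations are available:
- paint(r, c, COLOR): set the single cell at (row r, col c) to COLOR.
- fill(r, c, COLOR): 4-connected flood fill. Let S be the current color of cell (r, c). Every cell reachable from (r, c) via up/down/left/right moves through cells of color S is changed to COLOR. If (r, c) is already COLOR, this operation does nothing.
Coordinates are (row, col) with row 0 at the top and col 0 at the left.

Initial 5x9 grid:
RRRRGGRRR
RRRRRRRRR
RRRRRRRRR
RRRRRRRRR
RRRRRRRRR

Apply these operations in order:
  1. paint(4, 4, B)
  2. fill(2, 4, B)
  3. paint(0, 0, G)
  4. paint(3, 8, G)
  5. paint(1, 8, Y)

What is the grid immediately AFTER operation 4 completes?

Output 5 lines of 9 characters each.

After op 1 paint(4,4,B):
RRRRGGRRR
RRRRRRRRR
RRRRRRRRR
RRRRRRRRR
RRRRBRRRR
After op 2 fill(2,4,B) [42 cells changed]:
BBBBGGBBB
BBBBBBBBB
BBBBBBBBB
BBBBBBBBB
BBBBBBBBB
After op 3 paint(0,0,G):
GBBBGGBBB
BBBBBBBBB
BBBBBBBBB
BBBBBBBBB
BBBBBBBBB
After op 4 paint(3,8,G):
GBBBGGBBB
BBBBBBBBB
BBBBBBBBB
BBBBBBBBG
BBBBBBBBB

Answer: GBBBGGBBB
BBBBBBBBB
BBBBBBBBB
BBBBBBBBG
BBBBBBBBB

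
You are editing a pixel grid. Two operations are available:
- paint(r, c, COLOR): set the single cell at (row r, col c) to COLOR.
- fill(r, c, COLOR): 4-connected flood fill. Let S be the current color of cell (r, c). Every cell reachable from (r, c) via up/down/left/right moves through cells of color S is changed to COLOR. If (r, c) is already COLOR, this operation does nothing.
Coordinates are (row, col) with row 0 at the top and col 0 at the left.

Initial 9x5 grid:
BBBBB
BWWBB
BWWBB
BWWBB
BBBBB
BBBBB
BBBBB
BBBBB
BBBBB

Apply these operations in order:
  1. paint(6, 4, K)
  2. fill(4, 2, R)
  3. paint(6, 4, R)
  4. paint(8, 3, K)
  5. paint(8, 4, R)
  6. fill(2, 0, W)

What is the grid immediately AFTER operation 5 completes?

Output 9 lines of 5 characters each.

Answer: RRRRR
RWWRR
RWWRR
RWWRR
RRRRR
RRRRR
RRRRR
RRRRR
RRRKR

Derivation:
After op 1 paint(6,4,K):
BBBBB
BWWBB
BWWBB
BWWBB
BBBBB
BBBBB
BBBBK
BBBBB
BBBBB
After op 2 fill(4,2,R) [38 cells changed]:
RRRRR
RWWRR
RWWRR
RWWRR
RRRRR
RRRRR
RRRRK
RRRRR
RRRRR
After op 3 paint(6,4,R):
RRRRR
RWWRR
RWWRR
RWWRR
RRRRR
RRRRR
RRRRR
RRRRR
RRRRR
After op 4 paint(8,3,K):
RRRRR
RWWRR
RWWRR
RWWRR
RRRRR
RRRRR
RRRRR
RRRRR
RRRKR
After op 5 paint(8,4,R):
RRRRR
RWWRR
RWWRR
RWWRR
RRRRR
RRRRR
RRRRR
RRRRR
RRRKR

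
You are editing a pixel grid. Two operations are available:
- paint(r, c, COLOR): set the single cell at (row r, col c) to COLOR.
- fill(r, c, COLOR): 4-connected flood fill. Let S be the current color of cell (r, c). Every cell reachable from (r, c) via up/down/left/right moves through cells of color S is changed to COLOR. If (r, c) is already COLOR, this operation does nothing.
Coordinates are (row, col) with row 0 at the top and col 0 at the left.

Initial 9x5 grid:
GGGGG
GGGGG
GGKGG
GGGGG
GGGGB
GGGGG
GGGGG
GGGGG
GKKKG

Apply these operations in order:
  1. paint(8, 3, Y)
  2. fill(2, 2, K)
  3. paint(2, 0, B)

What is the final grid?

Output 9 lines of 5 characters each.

After op 1 paint(8,3,Y):
GGGGG
GGGGG
GGKGG
GGGGG
GGGGB
GGGGG
GGGGG
GGGGG
GKKYG
After op 2 fill(2,2,K) [0 cells changed]:
GGGGG
GGGGG
GGKGG
GGGGG
GGGGB
GGGGG
GGGGG
GGGGG
GKKYG
After op 3 paint(2,0,B):
GGGGG
GGGGG
BGKGG
GGGGG
GGGGB
GGGGG
GGGGG
GGGGG
GKKYG

Answer: GGGGG
GGGGG
BGKGG
GGGGG
GGGGB
GGGGG
GGGGG
GGGGG
GKKYG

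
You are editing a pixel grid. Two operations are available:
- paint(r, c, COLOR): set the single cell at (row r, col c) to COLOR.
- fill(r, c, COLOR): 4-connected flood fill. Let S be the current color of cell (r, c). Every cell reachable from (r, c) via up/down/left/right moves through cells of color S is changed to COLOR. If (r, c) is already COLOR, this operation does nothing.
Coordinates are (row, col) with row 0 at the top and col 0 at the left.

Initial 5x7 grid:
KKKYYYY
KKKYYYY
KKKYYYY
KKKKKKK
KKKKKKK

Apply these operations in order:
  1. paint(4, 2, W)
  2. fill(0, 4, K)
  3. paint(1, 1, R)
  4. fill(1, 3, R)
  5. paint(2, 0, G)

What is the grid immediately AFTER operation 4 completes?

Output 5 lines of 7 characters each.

After op 1 paint(4,2,W):
KKKYYYY
KKKYYYY
KKKYYYY
KKKKKKK
KKWKKKK
After op 2 fill(0,4,K) [12 cells changed]:
KKKKKKK
KKKKKKK
KKKKKKK
KKKKKKK
KKWKKKK
After op 3 paint(1,1,R):
KKKKKKK
KRKKKKK
KKKKKKK
KKKKKKK
KKWKKKK
After op 4 fill(1,3,R) [33 cells changed]:
RRRRRRR
RRRRRRR
RRRRRRR
RRRRRRR
RRWRRRR

Answer: RRRRRRR
RRRRRRR
RRRRRRR
RRRRRRR
RRWRRRR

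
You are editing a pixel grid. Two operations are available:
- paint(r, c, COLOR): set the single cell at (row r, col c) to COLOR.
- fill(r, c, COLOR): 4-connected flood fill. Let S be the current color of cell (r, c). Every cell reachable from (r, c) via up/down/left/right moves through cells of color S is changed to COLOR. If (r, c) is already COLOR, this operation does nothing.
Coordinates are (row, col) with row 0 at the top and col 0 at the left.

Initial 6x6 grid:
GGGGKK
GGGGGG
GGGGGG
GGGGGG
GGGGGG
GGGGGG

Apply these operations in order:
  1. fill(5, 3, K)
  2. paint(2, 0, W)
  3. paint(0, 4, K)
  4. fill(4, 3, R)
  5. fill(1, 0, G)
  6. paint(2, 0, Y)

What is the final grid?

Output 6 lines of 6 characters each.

After op 1 fill(5,3,K) [34 cells changed]:
KKKKKK
KKKKKK
KKKKKK
KKKKKK
KKKKKK
KKKKKK
After op 2 paint(2,0,W):
KKKKKK
KKKKKK
WKKKKK
KKKKKK
KKKKKK
KKKKKK
After op 3 paint(0,4,K):
KKKKKK
KKKKKK
WKKKKK
KKKKKK
KKKKKK
KKKKKK
After op 4 fill(4,3,R) [35 cells changed]:
RRRRRR
RRRRRR
WRRRRR
RRRRRR
RRRRRR
RRRRRR
After op 5 fill(1,0,G) [35 cells changed]:
GGGGGG
GGGGGG
WGGGGG
GGGGGG
GGGGGG
GGGGGG
After op 6 paint(2,0,Y):
GGGGGG
GGGGGG
YGGGGG
GGGGGG
GGGGGG
GGGGGG

Answer: GGGGGG
GGGGGG
YGGGGG
GGGGGG
GGGGGG
GGGGGG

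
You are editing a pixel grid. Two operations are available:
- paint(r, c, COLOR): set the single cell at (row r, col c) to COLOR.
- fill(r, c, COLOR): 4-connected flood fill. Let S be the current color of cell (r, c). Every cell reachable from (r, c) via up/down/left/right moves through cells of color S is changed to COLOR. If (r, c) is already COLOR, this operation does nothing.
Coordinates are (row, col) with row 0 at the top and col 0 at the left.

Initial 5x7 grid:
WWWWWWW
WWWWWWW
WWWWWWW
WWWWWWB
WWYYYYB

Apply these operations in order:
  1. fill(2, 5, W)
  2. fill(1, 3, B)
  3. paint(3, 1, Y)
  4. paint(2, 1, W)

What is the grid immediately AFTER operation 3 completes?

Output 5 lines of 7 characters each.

Answer: BBBBBBB
BBBBBBB
BBBBBBB
BYBBBBB
BBYYYYB

Derivation:
After op 1 fill(2,5,W) [0 cells changed]:
WWWWWWW
WWWWWWW
WWWWWWW
WWWWWWB
WWYYYYB
After op 2 fill(1,3,B) [29 cells changed]:
BBBBBBB
BBBBBBB
BBBBBBB
BBBBBBB
BBYYYYB
After op 3 paint(3,1,Y):
BBBBBBB
BBBBBBB
BBBBBBB
BYBBBBB
BBYYYYB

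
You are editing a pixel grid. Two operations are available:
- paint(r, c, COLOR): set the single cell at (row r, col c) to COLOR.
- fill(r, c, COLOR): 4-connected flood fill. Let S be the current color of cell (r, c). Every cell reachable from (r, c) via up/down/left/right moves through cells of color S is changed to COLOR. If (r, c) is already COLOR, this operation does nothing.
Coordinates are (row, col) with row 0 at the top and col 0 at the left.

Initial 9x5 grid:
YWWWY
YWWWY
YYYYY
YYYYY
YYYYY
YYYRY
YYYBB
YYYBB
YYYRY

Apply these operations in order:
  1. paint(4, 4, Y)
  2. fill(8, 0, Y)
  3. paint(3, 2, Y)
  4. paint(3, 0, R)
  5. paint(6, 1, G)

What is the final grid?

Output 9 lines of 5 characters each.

Answer: YWWWY
YWWWY
YYYYY
RYYYY
YYYYY
YYYRY
YGYBB
YYYBB
YYYRY

Derivation:
After op 1 paint(4,4,Y):
YWWWY
YWWWY
YYYYY
YYYYY
YYYYY
YYYRY
YYYBB
YYYBB
YYYRY
After op 2 fill(8,0,Y) [0 cells changed]:
YWWWY
YWWWY
YYYYY
YYYYY
YYYYY
YYYRY
YYYBB
YYYBB
YYYRY
After op 3 paint(3,2,Y):
YWWWY
YWWWY
YYYYY
YYYYY
YYYYY
YYYRY
YYYBB
YYYBB
YYYRY
After op 4 paint(3,0,R):
YWWWY
YWWWY
YYYYY
RYYYY
YYYYY
YYYRY
YYYBB
YYYBB
YYYRY
After op 5 paint(6,1,G):
YWWWY
YWWWY
YYYYY
RYYYY
YYYYY
YYYRY
YGYBB
YYYBB
YYYRY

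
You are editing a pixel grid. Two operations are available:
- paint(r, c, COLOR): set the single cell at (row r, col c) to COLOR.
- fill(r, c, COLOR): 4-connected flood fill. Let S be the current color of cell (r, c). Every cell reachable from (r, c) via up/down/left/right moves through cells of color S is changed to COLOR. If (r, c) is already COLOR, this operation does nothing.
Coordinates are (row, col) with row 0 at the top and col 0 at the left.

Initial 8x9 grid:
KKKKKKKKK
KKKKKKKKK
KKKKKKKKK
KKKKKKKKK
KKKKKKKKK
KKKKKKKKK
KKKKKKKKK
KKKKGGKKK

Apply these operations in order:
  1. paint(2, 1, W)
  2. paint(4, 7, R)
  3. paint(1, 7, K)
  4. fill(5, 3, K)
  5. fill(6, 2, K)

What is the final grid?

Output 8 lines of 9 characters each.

After op 1 paint(2,1,W):
KKKKKKKKK
KKKKKKKKK
KWKKKKKKK
KKKKKKKKK
KKKKKKKKK
KKKKKKKKK
KKKKKKKKK
KKKKGGKKK
After op 2 paint(4,7,R):
KKKKKKKKK
KKKKKKKKK
KWKKKKKKK
KKKKKKKKK
KKKKKKKRK
KKKKKKKKK
KKKKKKKKK
KKKKGGKKK
After op 3 paint(1,7,K):
KKKKKKKKK
KKKKKKKKK
KWKKKKKKK
KKKKKKKKK
KKKKKKKRK
KKKKKKKKK
KKKKKKKKK
KKKKGGKKK
After op 4 fill(5,3,K) [0 cells changed]:
KKKKKKKKK
KKKKKKKKK
KWKKKKKKK
KKKKKKKKK
KKKKKKKRK
KKKKKKKKK
KKKKKKKKK
KKKKGGKKK
After op 5 fill(6,2,K) [0 cells changed]:
KKKKKKKKK
KKKKKKKKK
KWKKKKKKK
KKKKKKKKK
KKKKKKKRK
KKKKKKKKK
KKKKKKKKK
KKKKGGKKK

Answer: KKKKKKKKK
KKKKKKKKK
KWKKKKKKK
KKKKKKKKK
KKKKKKKRK
KKKKKKKKK
KKKKKKKKK
KKKKGGKKK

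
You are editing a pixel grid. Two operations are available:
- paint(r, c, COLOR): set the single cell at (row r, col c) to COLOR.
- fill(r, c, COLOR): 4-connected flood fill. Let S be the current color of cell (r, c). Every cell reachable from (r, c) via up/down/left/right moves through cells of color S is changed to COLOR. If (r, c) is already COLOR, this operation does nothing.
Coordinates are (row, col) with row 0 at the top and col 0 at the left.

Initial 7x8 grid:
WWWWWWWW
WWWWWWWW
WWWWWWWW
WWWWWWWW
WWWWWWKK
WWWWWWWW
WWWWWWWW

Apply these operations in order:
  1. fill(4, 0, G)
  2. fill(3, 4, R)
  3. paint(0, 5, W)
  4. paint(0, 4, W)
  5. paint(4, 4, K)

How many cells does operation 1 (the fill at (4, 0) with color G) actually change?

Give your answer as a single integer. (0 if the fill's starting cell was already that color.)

After op 1 fill(4,0,G) [54 cells changed]:
GGGGGGGG
GGGGGGGG
GGGGGGGG
GGGGGGGG
GGGGGGKK
GGGGGGGG
GGGGGGGG

Answer: 54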